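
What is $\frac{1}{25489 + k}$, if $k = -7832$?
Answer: $\frac{1}{17657} \approx 5.6635 \cdot 10^{-5}$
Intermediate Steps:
$\frac{1}{25489 + k} = \frac{1}{25489 - 7832} = \frac{1}{17657}$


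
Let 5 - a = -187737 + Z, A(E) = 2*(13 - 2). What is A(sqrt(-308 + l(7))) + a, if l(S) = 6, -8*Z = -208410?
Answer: 646851/4 ≈ 1.6171e+5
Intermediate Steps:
Z = 104205/4 (Z = -1/8*(-208410) = 104205/4 ≈ 26051.)
A(E) = 22 (A(E) = 2*11 = 22)
a = 646763/4 (a = 5 - (-187737 + 104205/4) = 5 - 1*(-646743/4) = 5 + 646743/4 = 646763/4 ≈ 1.6169e+5)
A(sqrt(-308 + l(7))) + a = 22 + 646763/4 = 646851/4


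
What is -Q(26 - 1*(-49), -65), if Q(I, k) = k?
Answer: 65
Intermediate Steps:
-Q(26 - 1*(-49), -65) = -1*(-65) = 65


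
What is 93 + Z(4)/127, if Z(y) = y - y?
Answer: 93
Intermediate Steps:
Z(y) = 0
93 + Z(4)/127 = 93 + 0/127 = 93 + 0*(1/127) = 93 + 0 = 93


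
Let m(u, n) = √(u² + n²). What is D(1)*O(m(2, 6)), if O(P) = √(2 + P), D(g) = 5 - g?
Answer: 4*√(2 + 2*√10) ≈ 11.541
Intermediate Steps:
m(u, n) = √(n² + u²)
D(1)*O(m(2, 6)) = (5 - 1*1)*√(2 + √(6² + 2²)) = (5 - 1)*√(2 + √(36 + 4)) = 4*√(2 + √40) = 4*√(2 + 2*√10)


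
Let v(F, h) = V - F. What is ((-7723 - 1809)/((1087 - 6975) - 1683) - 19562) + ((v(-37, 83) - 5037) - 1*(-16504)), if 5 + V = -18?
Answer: -61171719/7571 ≈ -8079.7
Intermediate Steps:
V = -23 (V = -5 - 18 = -23)
v(F, h) = -23 - F
((-7723 - 1809)/((1087 - 6975) - 1683) - 19562) + ((v(-37, 83) - 5037) - 1*(-16504)) = ((-7723 - 1809)/((1087 - 6975) - 1683) - 19562) + (((-23 - 1*(-37)) - 5037) - 1*(-16504)) = (-9532/(-5888 - 1683) - 19562) + (((-23 + 37) - 5037) + 16504) = (-9532/(-7571) - 19562) + ((14 - 5037) + 16504) = (-9532*(-1/7571) - 19562) + (-5023 + 16504) = (9532/7571 - 19562) + 11481 = -148094370/7571 + 11481 = -61171719/7571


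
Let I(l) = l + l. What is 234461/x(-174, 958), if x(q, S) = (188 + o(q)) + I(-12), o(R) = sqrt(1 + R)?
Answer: 38451604/27069 - 234461*I*sqrt(173)/27069 ≈ 1420.5 - 113.93*I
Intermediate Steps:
I(l) = 2*l
x(q, S) = 164 + sqrt(1 + q) (x(q, S) = (188 + sqrt(1 + q)) + 2*(-12) = (188 + sqrt(1 + q)) - 24 = 164 + sqrt(1 + q))
234461/x(-174, 958) = 234461/(164 + sqrt(1 - 174)) = 234461/(164 + sqrt(-173)) = 234461/(164 + I*sqrt(173))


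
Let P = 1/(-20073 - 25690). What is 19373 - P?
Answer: 886566600/45763 ≈ 19373.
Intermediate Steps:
P = -1/45763 (P = 1/(-45763) = -1/45763 ≈ -2.1852e-5)
19373 - P = 19373 - 1*(-1/45763) = 19373 + 1/45763 = 886566600/45763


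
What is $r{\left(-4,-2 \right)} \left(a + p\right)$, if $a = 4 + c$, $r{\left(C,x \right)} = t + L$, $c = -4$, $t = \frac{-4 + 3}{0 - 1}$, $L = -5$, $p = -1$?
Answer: $4$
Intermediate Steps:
$t = 1$ ($t = - \frac{1}{-1} = \left(-1\right) \left(-1\right) = 1$)
$r{\left(C,x \right)} = -4$ ($r{\left(C,x \right)} = 1 - 5 = -4$)
$a = 0$ ($a = 4 - 4 = 0$)
$r{\left(-4,-2 \right)} \left(a + p\right) = - 4 \left(0 - 1\right) = \left(-4\right) \left(-1\right) = 4$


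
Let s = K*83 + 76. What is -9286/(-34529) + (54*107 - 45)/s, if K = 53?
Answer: 239509607/154517275 ≈ 1.5501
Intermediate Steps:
s = 4475 (s = 53*83 + 76 = 4399 + 76 = 4475)
-9286/(-34529) + (54*107 - 45)/s = -9286/(-34529) + (54*107 - 45)/4475 = -9286*(-1/34529) + (5778 - 45)*(1/4475) = 9286/34529 + 5733*(1/4475) = 9286/34529 + 5733/4475 = 239509607/154517275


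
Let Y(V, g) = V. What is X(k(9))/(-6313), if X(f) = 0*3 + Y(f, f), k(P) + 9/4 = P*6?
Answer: -207/25252 ≈ -0.0081974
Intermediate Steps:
k(P) = -9/4 + 6*P (k(P) = -9/4 + P*6 = -9/4 + 6*P)
X(f) = f (X(f) = 0*3 + f = 0 + f = f)
X(k(9))/(-6313) = (-9/4 + 6*9)/(-6313) = (-9/4 + 54)*(-1/6313) = (207/4)*(-1/6313) = -207/25252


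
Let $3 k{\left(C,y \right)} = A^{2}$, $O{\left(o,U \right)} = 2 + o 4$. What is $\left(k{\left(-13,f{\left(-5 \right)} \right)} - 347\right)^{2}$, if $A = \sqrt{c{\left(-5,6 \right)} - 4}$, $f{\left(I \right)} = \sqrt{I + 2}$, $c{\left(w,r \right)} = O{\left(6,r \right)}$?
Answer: $\frac{1038361}{9} \approx 1.1537 \cdot 10^{5}$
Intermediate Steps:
$O{\left(o,U \right)} = 2 + 4 o$
$c{\left(w,r \right)} = 26$ ($c{\left(w,r \right)} = 2 + 4 \cdot 6 = 2 + 24 = 26$)
$f{\left(I \right)} = \sqrt{2 + I}$
$A = \sqrt{22}$ ($A = \sqrt{26 - 4} = \sqrt{22} \approx 4.6904$)
$k{\left(C,y \right)} = \frac{22}{3}$ ($k{\left(C,y \right)} = \frac{\left(\sqrt{22}\right)^{2}}{3} = \frac{1}{3} \cdot 22 = \frac{22}{3}$)
$\left(k{\left(-13,f{\left(-5 \right)} \right)} - 347\right)^{2} = \left(\frac{22}{3} - 347\right)^{2} = \left(- \frac{1019}{3}\right)^{2} = \frac{1038361}{9}$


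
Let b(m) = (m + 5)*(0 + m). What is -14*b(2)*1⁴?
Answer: -196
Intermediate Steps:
b(m) = m*(5 + m) (b(m) = (5 + m)*m = m*(5 + m))
-14*b(2)*1⁴ = -28*(5 + 2)*1⁴ = -28*7*1 = -14*14*1 = -196*1 = -196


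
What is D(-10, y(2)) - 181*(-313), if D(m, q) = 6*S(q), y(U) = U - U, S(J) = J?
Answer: 56653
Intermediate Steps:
y(U) = 0
D(m, q) = 6*q
D(-10, y(2)) - 181*(-313) = 6*0 - 181*(-313) = 0 + 56653 = 56653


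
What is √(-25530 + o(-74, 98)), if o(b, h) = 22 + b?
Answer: I*√25582 ≈ 159.94*I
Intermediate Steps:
√(-25530 + o(-74, 98)) = √(-25530 + (22 - 74)) = √(-25530 - 52) = √(-25582) = I*√25582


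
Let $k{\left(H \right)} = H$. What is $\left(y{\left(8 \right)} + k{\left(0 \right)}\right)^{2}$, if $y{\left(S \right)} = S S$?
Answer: $4096$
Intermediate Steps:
$y{\left(S \right)} = S^{2}$
$\left(y{\left(8 \right)} + k{\left(0 \right)}\right)^{2} = \left(8^{2} + 0\right)^{2} = \left(64 + 0\right)^{2} = 64^{2} = 4096$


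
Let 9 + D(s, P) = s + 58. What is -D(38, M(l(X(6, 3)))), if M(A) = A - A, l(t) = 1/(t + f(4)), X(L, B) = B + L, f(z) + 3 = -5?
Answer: -87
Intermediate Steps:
f(z) = -8 (f(z) = -3 - 5 = -8)
l(t) = 1/(-8 + t) (l(t) = 1/(t - 8) = 1/(-8 + t))
M(A) = 0
D(s, P) = 49 + s (D(s, P) = -9 + (s + 58) = -9 + (58 + s) = 49 + s)
-D(38, M(l(X(6, 3)))) = -(49 + 38) = -1*87 = -87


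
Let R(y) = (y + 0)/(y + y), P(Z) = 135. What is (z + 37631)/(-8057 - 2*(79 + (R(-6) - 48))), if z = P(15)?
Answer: -18883/4060 ≈ -4.6510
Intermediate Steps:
R(y) = 1/2 (R(y) = y/((2*y)) = y*(1/(2*y)) = 1/2)
z = 135
(z + 37631)/(-8057 - 2*(79 + (R(-6) - 48))) = (135 + 37631)/(-8057 - 2*(79 + (1/2 - 48))) = 37766/(-8057 - 2*(79 - 95/2)) = 37766/(-8057 - 2*63/2) = 37766/(-8057 - 63) = 37766/(-8120) = 37766*(-1/8120) = -18883/4060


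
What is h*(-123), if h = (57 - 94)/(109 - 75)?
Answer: 4551/34 ≈ 133.85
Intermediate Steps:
h = -37/34 ≈ -1.0882
h*(-123) = -37/34*(-123) = 4551/34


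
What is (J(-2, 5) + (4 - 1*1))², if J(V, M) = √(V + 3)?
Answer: 16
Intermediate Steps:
J(V, M) = √(3 + V)
(J(-2, 5) + (4 - 1*1))² = (√(3 - 2) + (4 - 1*1))² = (√1 + (4 - 1))² = (1 + 3)² = 4² = 16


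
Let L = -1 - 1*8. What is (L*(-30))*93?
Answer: 25110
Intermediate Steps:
L = -9 (L = -1 - 8 = -9)
(L*(-30))*93 = -9*(-30)*93 = 270*93 = 25110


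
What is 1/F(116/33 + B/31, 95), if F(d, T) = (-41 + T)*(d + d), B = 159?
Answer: 341/318348 ≈ 0.0010712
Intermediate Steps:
F(d, T) = 2*d*(-41 + T) (F(d, T) = (-41 + T)*(2*d) = 2*d*(-41 + T))
1/F(116/33 + B/31, 95) = 1/(2*(116/33 + 159/31)*(-41 + 95)) = 1/(2*(116*(1/33) + 159*(1/31))*54) = 1/(2*(116/33 + 159/31)*54) = 1/(2*(8843/1023)*54) = 1/(318348/341) = 341/318348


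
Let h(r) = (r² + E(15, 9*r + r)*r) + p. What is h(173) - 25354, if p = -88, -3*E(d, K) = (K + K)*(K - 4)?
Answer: -1033135619/3 ≈ -3.4438e+8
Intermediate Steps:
E(d, K) = -2*K*(-4 + K)/3 (E(d, K) = -(K + K)*(K - 4)/3 = -2*K*(-4 + K)/3)
h(r) = -88 + r² + 20*r²*(4 - 10*r)/3 (h(r) = (r² + (2*(9*r + r)*(4 - (9*r + r))/3)*r) - 88 = (r² + (2*(10*r)*(4 - 10*r)/3)*r) - 88 = (r² + (20*r*(4 - 10*r)/3)*r) - 88 = (r² + 20*r²*(4 - 10*r)/3) - 88 = -88 + r² + 20*r²*(4 - 10*r)/3)
h(173) - 25354 = (-88 - 200/3*173³ + (83/3)*173²) - 25354 = (-88 - 200/3*5177717 + (83/3)*29929) - 25354 = (-88 - 1035543400/3 + 2484107/3) - 25354 = -1033059557/3 - 25354 = -1033135619/3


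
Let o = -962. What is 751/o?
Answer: -751/962 ≈ -0.78067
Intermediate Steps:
751/o = 751/(-962) = 751*(-1/962) = -751/962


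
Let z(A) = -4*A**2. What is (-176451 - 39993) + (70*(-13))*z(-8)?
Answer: 16516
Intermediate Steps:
(-176451 - 39993) + (70*(-13))*z(-8) = (-176451 - 39993) + (70*(-13))*(-4*(-8)**2) = -216444 - (-3640)*64 = -216444 - 910*(-256) = -216444 + 232960 = 16516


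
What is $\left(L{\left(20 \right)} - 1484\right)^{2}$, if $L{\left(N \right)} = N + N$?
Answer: $2085136$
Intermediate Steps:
$L{\left(N \right)} = 2 N$
$\left(L{\left(20 \right)} - 1484\right)^{2} = \left(2 \cdot 20 - 1484\right)^{2} = \left(40 - 1484\right)^{2} = \left(-1444\right)^{2} = 2085136$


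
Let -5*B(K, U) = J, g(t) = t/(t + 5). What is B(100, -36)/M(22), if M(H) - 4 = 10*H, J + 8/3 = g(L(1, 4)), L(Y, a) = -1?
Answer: 1/384 ≈ 0.0026042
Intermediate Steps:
g(t) = t/(5 + t)
J = -35/12 (J = -8/3 - 1/(5 - 1) = -8/3 - 1/4 = -8/3 - 1*¼ = -8/3 - ¼ = -35/12 ≈ -2.9167)
B(K, U) = 7/12 (B(K, U) = -⅕*(-35/12) = 7/12)
M(H) = 4 + 10*H
B(100, -36)/M(22) = 7/(12*(4 + 10*22)) = 7/(12*(4 + 220)) = (7/12)/224 = (7/12)*(1/224) = 1/384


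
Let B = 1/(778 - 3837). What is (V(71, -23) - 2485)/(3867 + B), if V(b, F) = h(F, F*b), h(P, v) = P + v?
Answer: -12667319/11829152 ≈ -1.0709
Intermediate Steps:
V(b, F) = F + F*b
B = -1/3059 (B = 1/(-3059) = -1/3059 ≈ -0.00032690)
(V(71, -23) - 2485)/(3867 + B) = (-23*(1 + 71) - 2485)/(3867 - 1/3059) = (-23*72 - 2485)/(11829152/3059) = (-1656 - 2485)*(3059/11829152) = -4141*3059/11829152 = -12667319/11829152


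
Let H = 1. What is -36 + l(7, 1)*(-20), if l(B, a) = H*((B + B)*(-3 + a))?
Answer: 524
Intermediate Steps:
l(B, a) = 2*B*(-3 + a) (l(B, a) = 1*((B + B)*(-3 + a)) = 1*((2*B)*(-3 + a)) = 1*(2*B*(-3 + a)) = 2*B*(-3 + a))
-36 + l(7, 1)*(-20) = -36 + (2*7*(-3 + 1))*(-20) = -36 + (2*7*(-2))*(-20) = -36 - 28*(-20) = -36 + 560 = 524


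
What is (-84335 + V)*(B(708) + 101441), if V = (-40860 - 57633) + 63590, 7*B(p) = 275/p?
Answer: -1427284171769/118 ≈ -1.2096e+10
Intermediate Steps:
B(p) = 275/(7*p) (B(p) = (275/p)/7 = 275/(7*p))
V = -34903 (V = -98493 + 63590 = -34903)
(-84335 + V)*(B(708) + 101441) = (-84335 - 34903)*((275/7)/708 + 101441) = -119238*((275/7)*(1/708) + 101441) = -119238*(275/4956 + 101441) = -119238*502741871/4956 = -1427284171769/118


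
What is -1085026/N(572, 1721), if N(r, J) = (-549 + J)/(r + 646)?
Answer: -330390417/293 ≈ -1.1276e+6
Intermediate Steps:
N(r, J) = (-549 + J)/(646 + r)
-1085026/N(572, 1721) = -1085026*(646 + 572)/(-549 + 1721) = -1085026/(1172/1218) = -1085026/((1/1218)*1172) = -1085026/586/609 = -1085026*609/586 = -330390417/293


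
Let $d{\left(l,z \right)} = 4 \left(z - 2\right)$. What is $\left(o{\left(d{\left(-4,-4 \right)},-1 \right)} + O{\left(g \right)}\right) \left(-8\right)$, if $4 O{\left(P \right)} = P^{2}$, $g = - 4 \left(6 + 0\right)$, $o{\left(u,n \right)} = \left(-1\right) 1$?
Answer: $-1144$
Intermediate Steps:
$d{\left(l,z \right)} = -8 + 4 z$ ($d{\left(l,z \right)} = 4 \left(-2 + z\right) = -8 + 4 z$)
$o{\left(u,n \right)} = -1$
$g = -24$ ($g = \left(-4\right) 6 = -24$)
$O{\left(P \right)} = \frac{P^{2}}{4}$
$\left(o{\left(d{\left(-4,-4 \right)},-1 \right)} + O{\left(g \right)}\right) \left(-8\right) = \left(-1 + \frac{\left(-24\right)^{2}}{4}\right) \left(-8\right) = \left(-1 + \frac{1}{4} \cdot 576\right) \left(-8\right) = \left(-1 + 144\right) \left(-8\right) = 143 \left(-8\right) = -1144$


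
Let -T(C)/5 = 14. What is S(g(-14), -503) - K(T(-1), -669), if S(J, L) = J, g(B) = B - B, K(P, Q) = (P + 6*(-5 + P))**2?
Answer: -270400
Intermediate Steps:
T(C) = -70 (T(C) = -5*14 = -70)
K(P, Q) = (-30 + 7*P)**2 (K(P, Q) = (P + (-30 + 6*P))**2 = (-30 + 7*P)**2)
g(B) = 0
S(g(-14), -503) - K(T(-1), -669) = 0 - (-30 + 7*(-70))**2 = 0 - (-30 - 490)**2 = 0 - 1*(-520)**2 = 0 - 1*270400 = 0 - 270400 = -270400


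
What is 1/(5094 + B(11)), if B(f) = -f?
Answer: 1/5083 ≈ 0.00019673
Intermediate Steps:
1/(5094 + B(11)) = 1/(5094 - 1*11) = 1/(5094 - 11) = 1/5083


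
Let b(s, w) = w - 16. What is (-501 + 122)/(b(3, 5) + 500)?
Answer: -379/489 ≈ -0.77505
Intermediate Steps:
b(s, w) = -16 + w
(-501 + 122)/(b(3, 5) + 500) = (-501 + 122)/((-16 + 5) + 500) = -379/(-11 + 500) = -379/489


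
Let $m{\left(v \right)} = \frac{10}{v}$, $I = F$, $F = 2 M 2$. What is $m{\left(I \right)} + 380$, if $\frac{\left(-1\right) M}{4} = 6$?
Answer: $\frac{18235}{48} \approx 379.9$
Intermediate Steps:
$M = -24$ ($M = \left(-4\right) 6 = -24$)
$F = -96$ ($F = 2 \left(-24\right) 2 = \left(-48\right) 2 = -96$)
$I = -96$
$m{\left(I \right)} + 380 = \frac{10}{-96} + 380 = 10 \left(- \frac{1}{96}\right) + 380 = - \frac{5}{48} + 380 = \frac{18235}{48}$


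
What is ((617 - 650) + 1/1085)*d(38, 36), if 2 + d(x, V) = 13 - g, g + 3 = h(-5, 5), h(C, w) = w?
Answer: -322236/1085 ≈ -296.99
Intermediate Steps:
g = 2 (g = -3 + 5 = 2)
d(x, V) = 9 (d(x, V) = -2 + (13 - 1*2) = -2 + (13 - 2) = -2 + 11 = 9)
((617 - 650) + 1/1085)*d(38, 36) = ((617 - 650) + 1/1085)*9 = (-33 + 1/1085)*9 = -35804/1085*9 = -322236/1085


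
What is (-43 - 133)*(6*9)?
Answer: -9504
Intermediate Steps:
(-43 - 133)*(6*9) = -176*54 = -9504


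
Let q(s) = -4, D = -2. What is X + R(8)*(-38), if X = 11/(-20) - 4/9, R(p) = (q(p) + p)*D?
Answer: 54541/180 ≈ 303.01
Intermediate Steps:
R(p) = 8 - 2*p (R(p) = (-4 + p)*(-2) = 8 - 2*p)
X = -179/180 (X = 11*(-1/20) - 4*⅑ = -11/20 - 4/9 = -179/180 ≈ -0.99444)
X + R(8)*(-38) = -179/180 + (8 - 2*8)*(-38) = -179/180 + (8 - 16)*(-38) = -179/180 - 8*(-38) = -179/180 + 304 = 54541/180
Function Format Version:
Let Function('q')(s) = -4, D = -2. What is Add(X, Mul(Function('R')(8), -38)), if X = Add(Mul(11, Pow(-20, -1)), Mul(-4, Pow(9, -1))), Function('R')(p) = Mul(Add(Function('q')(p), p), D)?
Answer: Rational(54541, 180) ≈ 303.01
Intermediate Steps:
Function('R')(p) = Add(8, Mul(-2, p)) (Function('R')(p) = Mul(Add(-4, p), -2) = Add(8, Mul(-2, p)))
X = Rational(-179, 180) (X = Add(Mul(11, Rational(-1, 20)), Mul(-4, Rational(1, 9))) = Add(Rational(-11, 20), Rational(-4, 9)) = Rational(-179, 180) ≈ -0.99444)
Add(X, Mul(Function('R')(8), -38)) = Add(Rational(-179, 180), Mul(Add(8, Mul(-2, 8)), -38)) = Add(Rational(-179, 180), Mul(Add(8, -16), -38)) = Add(Rational(-179, 180), Mul(-8, -38)) = Add(Rational(-179, 180), 304) = Rational(54541, 180)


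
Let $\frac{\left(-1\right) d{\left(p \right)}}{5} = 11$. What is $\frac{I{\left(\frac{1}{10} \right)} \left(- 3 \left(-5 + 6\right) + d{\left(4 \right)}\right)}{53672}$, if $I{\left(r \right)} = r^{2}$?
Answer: $- \frac{29}{2683600} \approx -1.0806 \cdot 10^{-5}$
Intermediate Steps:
$d{\left(p \right)} = -55$ ($d{\left(p \right)} = \left(-5\right) 11 = -55$)
$\frac{I{\left(\frac{1}{10} \right)} \left(- 3 \left(-5 + 6\right) + d{\left(4 \right)}\right)}{53672} = \frac{\left(\frac{1}{10}\right)^{2} \left(- 3 \left(-5 + 6\right) - 55\right)}{53672} = \frac{\left(-3\right) 1 - 55}{100} \cdot \frac{1}{53672} = \frac{-3 - 55}{100} \cdot \frac{1}{53672} = \frac{1}{100} \left(-58\right) \frac{1}{53672} = \left(- \frac{29}{50}\right) \frac{1}{53672} = - \frac{29}{2683600}$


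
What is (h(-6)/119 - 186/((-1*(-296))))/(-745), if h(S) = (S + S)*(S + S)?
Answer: -2049/2624188 ≈ -0.00078081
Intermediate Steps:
h(S) = 4*S² (h(S) = (2*S)*(2*S) = 4*S²)
(h(-6)/119 - 186/((-1*(-296))))/(-745) = ((4*(-6)²)/119 - 186/((-1*(-296))))/(-745) = ((4*36)*(1/119) - 186/296)*(-1/745) = (144*(1/119) - 186*1/296)*(-1/745) = (144/119 - 93/148)*(-1/745) = (10245/17612)*(-1/745) = -2049/2624188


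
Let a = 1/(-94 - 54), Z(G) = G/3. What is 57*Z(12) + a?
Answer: 33743/148 ≈ 227.99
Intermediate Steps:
Z(G) = G/3 (Z(G) = G*(⅓) = G/3)
a = -1/148 (a = 1/(-148) = -1/148 ≈ -0.0067568)
57*Z(12) + a = 57*((⅓)*12) - 1/148 = 57*4 - 1/148 = 228 - 1/148 = 33743/148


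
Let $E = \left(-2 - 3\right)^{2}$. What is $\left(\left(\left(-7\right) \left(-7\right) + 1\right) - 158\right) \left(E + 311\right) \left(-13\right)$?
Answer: $471744$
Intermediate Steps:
$E = 25$ ($E = \left(-5\right)^{2} = 25$)
$\left(\left(\left(-7\right) \left(-7\right) + 1\right) - 158\right) \left(E + 311\right) \left(-13\right) = \left(\left(\left(-7\right) \left(-7\right) + 1\right) - 158\right) \left(25 + 311\right) \left(-13\right) = \left(\left(49 + 1\right) - 158\right) 336 \left(-13\right) = \left(50 - 158\right) 336 \left(-13\right) = \left(-108\right) 336 \left(-13\right) = \left(-36288\right) \left(-13\right) = 471744$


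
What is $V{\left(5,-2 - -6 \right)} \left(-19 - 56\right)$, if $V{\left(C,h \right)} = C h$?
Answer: $-1500$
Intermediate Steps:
$V{\left(5,-2 - -6 \right)} \left(-19 - 56\right) = 5 \left(-2 - -6\right) \left(-19 - 56\right) = 5 \left(-2 + 6\right) \left(-75\right) = 5 \cdot 4 \left(-75\right) = 20 \left(-75\right) = -1500$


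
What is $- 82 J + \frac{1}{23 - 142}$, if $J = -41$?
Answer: $\frac{400077}{119} \approx 3362.0$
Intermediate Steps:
$- 82 J + \frac{1}{23 - 142} = \left(-82\right) \left(-41\right) + \frac{1}{23 - 142} = 3362 + \frac{1}{-119} = 3362 - \frac{1}{119} = \frac{400077}{119}$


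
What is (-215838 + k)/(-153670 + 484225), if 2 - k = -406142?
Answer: 190306/330555 ≈ 0.57572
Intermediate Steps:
k = 406144 (k = 2 - 1*(-406142) = 2 + 406142 = 406144)
(-215838 + k)/(-153670 + 484225) = (-215838 + 406144)/(-153670 + 484225) = 190306/330555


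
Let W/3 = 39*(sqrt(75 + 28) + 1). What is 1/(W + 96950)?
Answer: 97067/9420592522 - 117*sqrt(103)/9420592522 ≈ 1.0178e-5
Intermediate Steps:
W = 117 + 117*sqrt(103) (W = 3*(39*(sqrt(75 + 28) + 1)) = 3*(39*(sqrt(103) + 1)) = 3*(39*(1 + sqrt(103))) = 3*(39 + 39*sqrt(103)) = 117 + 117*sqrt(103) ≈ 1304.4)
1/(W + 96950) = 1/((117 + 117*sqrt(103)) + 96950) = 1/(97067 + 117*sqrt(103))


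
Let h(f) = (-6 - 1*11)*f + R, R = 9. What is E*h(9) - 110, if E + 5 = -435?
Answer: 63250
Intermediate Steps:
E = -440 (E = -5 - 435 = -440)
h(f) = 9 - 17*f (h(f) = (-6 - 1*11)*f + 9 = (-6 - 11)*f + 9 = -17*f + 9 = 9 - 17*f)
E*h(9) - 110 = -440*(9 - 17*9) - 110 = -440*(9 - 153) - 110 = -440*(-144) - 110 = 63360 - 110 = 63250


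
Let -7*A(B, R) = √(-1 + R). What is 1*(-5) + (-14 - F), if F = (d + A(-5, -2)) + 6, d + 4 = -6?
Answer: -15 + I*√3/7 ≈ -15.0 + 0.24744*I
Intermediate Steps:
A(B, R) = -√(-1 + R)/7
d = -10 (d = -4 - 6 = -10)
F = -4 - I*√3/7 (F = (-10 - √(-1 - 2)/7) + 6 = (-10 - I*√3/7) + 6 = -4 - I*√3/7 ≈ -4.0 - 0.24744*I)
1*(-5) + (-14 - F) = 1*(-5) + (-14 - (-4 - I*√3/7)) = -5 + (-14 + (4 + I*√3/7)) = -5 + (-10 + I*√3/7) = -15 + I*√3/7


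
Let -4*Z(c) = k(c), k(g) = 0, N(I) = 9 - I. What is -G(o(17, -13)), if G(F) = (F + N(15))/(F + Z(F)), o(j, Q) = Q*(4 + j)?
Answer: -93/91 ≈ -1.0220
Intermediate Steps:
Z(c) = 0 (Z(c) = -¼*0 = 0)
G(F) = (-6 + F)/F (G(F) = (F + (9 - 1*15))/(F + 0) = (F + (9 - 15))/F = (F - 6)/F = (-6 + F)/F)
-G(o(17, -13)) = -(-6 - 13*(4 + 17))/((-13*(4 + 17))) = -(-6 - 13*21)/((-13*21)) = -(-6 - 273)/(-273) = -(-1)*(-279)/273 = -1*93/91 = -93/91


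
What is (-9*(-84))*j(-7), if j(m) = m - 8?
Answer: -11340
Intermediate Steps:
j(m) = -8 + m
(-9*(-84))*j(-7) = (-9*(-84))*(-8 - 7) = 756*(-15) = -11340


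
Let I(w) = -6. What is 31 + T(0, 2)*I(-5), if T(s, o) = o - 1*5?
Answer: 49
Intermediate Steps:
T(s, o) = -5 + o (T(s, o) = o - 5 = -5 + o)
31 + T(0, 2)*I(-5) = 31 + (-5 + 2)*(-6) = 31 - 3*(-6) = 31 + 18 = 49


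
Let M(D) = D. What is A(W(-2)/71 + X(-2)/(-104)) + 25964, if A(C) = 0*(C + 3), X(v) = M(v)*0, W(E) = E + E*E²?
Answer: 25964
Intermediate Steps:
W(E) = E + E³
X(v) = 0 (X(v) = v*0 = 0)
A(C) = 0 (A(C) = 0*(3 + C) = 0)
A(W(-2)/71 + X(-2)/(-104)) + 25964 = 0 + 25964 = 25964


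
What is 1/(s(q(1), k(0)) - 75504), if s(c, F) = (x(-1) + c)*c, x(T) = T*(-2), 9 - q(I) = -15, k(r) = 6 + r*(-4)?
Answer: -1/74880 ≈ -1.3355e-5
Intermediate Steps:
k(r) = 6 - 4*r
q(I) = 24 (q(I) = 9 - 1*(-15) = 9 + 15 = 24)
x(T) = -2*T
s(c, F) = c*(2 + c) (s(c, F) = (-2*(-1) + c)*c = (2 + c)*c = c*(2 + c))
1/(s(q(1), k(0)) - 75504) = 1/(24*(2 + 24) - 75504) = 1/(24*26 - 75504) = 1/(624 - 75504) = 1/(-74880) = -1/74880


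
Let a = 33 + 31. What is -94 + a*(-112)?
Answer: -7262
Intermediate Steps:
a = 64
-94 + a*(-112) = -94 + 64*(-112) = -94 - 7168 = -7262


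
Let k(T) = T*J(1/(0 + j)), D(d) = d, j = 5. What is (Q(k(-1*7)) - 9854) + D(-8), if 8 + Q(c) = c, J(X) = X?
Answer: -49357/5 ≈ -9871.4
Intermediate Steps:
k(T) = T/5 (k(T) = T/(0 + 5) = T/5)
Q(c) = -8 + c
(Q(k(-1*7)) - 9854) + D(-8) = ((-8 + (-1*7)/5) - 9854) - 8 = ((-8 + (⅕)*(-7)) - 9854) - 8 = ((-8 - 7/5) - 9854) - 8 = (-47/5 - 9854) - 8 = -49317/5 - 8 = -49357/5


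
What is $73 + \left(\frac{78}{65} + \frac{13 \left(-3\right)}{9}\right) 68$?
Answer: $- \frac{2101}{15} \approx -140.07$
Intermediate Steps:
$73 + \left(\frac{78}{65} + \frac{13 \left(-3\right)}{9}\right) 68 = 73 + \left(78 \cdot \frac{1}{65} - \frac{13}{3}\right) 68 = 73 + \left(\frac{6}{5} - \frac{13}{3}\right) 68 = 73 - \frac{3196}{15} = - \frac{2101}{15}$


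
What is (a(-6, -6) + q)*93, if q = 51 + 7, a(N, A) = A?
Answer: 4836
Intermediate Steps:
q = 58
(a(-6, -6) + q)*93 = (-6 + 58)*93 = 52*93 = 4836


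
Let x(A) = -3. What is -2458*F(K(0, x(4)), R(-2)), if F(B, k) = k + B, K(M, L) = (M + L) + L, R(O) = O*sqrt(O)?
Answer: 14748 + 4916*I*sqrt(2) ≈ 14748.0 + 6952.3*I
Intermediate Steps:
R(O) = O**(3/2)
K(M, L) = M + 2*L (K(M, L) = (L + M) + L = M + 2*L)
F(B, k) = B + k
-2458*F(K(0, x(4)), R(-2)) = -2458*((0 + 2*(-3)) + (-2)**(3/2)) = -2458*((0 - 6) - 2*I*sqrt(2)) = -2458*(-6 - 2*I*sqrt(2)) = 14748 + 4916*I*sqrt(2)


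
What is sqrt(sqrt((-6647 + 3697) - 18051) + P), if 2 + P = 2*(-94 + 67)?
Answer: sqrt(-56 + I*sqrt(21001)) ≈ 7.0484 + 10.28*I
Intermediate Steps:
P = -56 (P = -2 + 2*(-94 + 67) = -2 + 2*(-27) = -2 - 54 = -56)
sqrt(sqrt((-6647 + 3697) - 18051) + P) = sqrt(sqrt((-6647 + 3697) - 18051) - 56) = sqrt(sqrt(-2950 - 18051) - 56) = sqrt(sqrt(-21001) - 56) = sqrt(I*sqrt(21001) - 56) = sqrt(-56 + I*sqrt(21001))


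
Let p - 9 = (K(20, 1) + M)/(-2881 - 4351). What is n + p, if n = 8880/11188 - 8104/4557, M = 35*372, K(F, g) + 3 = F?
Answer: 572674233643/92178558528 ≈ 6.2127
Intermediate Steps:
K(F, g) = -3 + F
M = 13020
n = -12550348/12745929 (n = 8880*(1/11188) - 8104*1/4557 = 2220/2797 - 8104/4557 = -12550348/12745929 ≈ -0.98466)
p = 52051/7232 (p = 9 + ((-3 + 20) + 13020)/(-2881 - 4351) = 9 + (17 + 13020)/(-7232) = 9 + 13037*(-1/7232) = 9 - 13037/7232 = 52051/7232 ≈ 7.1973)
n + p = -12550348/12745929 + 52051/7232 = 572674233643/92178558528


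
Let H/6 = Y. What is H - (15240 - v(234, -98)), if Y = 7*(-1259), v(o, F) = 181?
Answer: -67937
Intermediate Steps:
Y = -8813
H = -52878 (H = 6*(-8813) = -52878)
H - (15240 - v(234, -98)) = -52878 - (15240 - 1*181) = -52878 - (15240 - 181) = -52878 - 1*15059 = -52878 - 15059 = -67937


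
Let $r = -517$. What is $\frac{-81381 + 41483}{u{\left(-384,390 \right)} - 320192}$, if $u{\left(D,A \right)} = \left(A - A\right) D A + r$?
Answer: $\frac{39898}{320709} \approx 0.12441$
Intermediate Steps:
$u{\left(D,A \right)} = -517$ ($u{\left(D,A \right)} = \left(A - A\right) D A - 517 = 0 D A - 517 = 0 A - 517 = 0 - 517 = -517$)
$\frac{-81381 + 41483}{u{\left(-384,390 \right)} - 320192} = \frac{-81381 + 41483}{-517 - 320192} = - \frac{39898}{-320709} = \left(-39898\right) \left(- \frac{1}{320709}\right) = \frac{39898}{320709}$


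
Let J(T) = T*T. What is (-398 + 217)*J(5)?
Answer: -4525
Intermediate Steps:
J(T) = T²
(-398 + 217)*J(5) = (-398 + 217)*5² = -181*25 = -4525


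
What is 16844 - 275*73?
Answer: -3231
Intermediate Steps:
16844 - 275*73 = 16844 - 1*20075 = 16844 - 20075 = -3231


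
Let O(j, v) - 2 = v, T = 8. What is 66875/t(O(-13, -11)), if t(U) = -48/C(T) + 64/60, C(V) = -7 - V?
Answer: 1003125/64 ≈ 15674.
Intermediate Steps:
O(j, v) = 2 + v
t(U) = 64/15 (t(U) = -48/(-7 - 1*8) + 64/60 = -48/(-7 - 8) + 64*(1/60) = -48/(-15) + 16/15 = -48*(-1/15) + 16/15 = 16/5 + 16/15 = 64/15)
66875/t(O(-13, -11)) = 66875/(64/15) = 66875*(15/64) = 1003125/64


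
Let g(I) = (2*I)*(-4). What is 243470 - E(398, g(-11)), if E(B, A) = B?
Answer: 243072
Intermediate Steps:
g(I) = -8*I
243470 - E(398, g(-11)) = 243470 - 1*398 = 243470 - 398 = 243072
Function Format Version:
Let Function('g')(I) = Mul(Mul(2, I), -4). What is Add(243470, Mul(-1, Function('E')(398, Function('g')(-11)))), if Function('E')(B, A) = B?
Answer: 243072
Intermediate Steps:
Function('g')(I) = Mul(-8, I)
Add(243470, Mul(-1, Function('E')(398, Function('g')(-11)))) = Add(243470, Mul(-1, 398)) = Add(243470, -398) = 243072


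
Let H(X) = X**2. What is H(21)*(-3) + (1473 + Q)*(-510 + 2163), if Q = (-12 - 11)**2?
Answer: 3307983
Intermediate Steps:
Q = 529 (Q = (-23)**2 = 529)
H(21)*(-3) + (1473 + Q)*(-510 + 2163) = 21**2*(-3) + (1473 + 529)*(-510 + 2163) = 441*(-3) + 2002*1653 = -1323 + 3309306 = 3307983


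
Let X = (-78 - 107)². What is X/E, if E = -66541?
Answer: -34225/66541 ≈ -0.51434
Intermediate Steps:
X = 34225 (X = (-185)² = 34225)
X/E = 34225/(-66541) = 34225*(-1/66541) = -34225/66541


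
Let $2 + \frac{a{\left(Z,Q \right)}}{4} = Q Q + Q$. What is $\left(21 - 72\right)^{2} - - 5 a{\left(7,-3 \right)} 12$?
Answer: $3561$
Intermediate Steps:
$a{\left(Z,Q \right)} = -8 + 4 Q + 4 Q^{2}$ ($a{\left(Z,Q \right)} = -8 + 4 \left(Q Q + Q\right) = -8 + 4 \left(Q^{2} + Q\right) = -8 + 4 \left(Q + Q^{2}\right) = -8 + \left(4 Q + 4 Q^{2}\right) = -8 + 4 Q + 4 Q^{2}$)
$\left(21 - 72\right)^{2} - - 5 a{\left(7,-3 \right)} 12 = \left(21 - 72\right)^{2} - - 5 \left(-8 + 4 \left(-3\right) + 4 \left(-3\right)^{2}\right) 12 = \left(-51\right)^{2} - - 5 \left(-8 - 12 + 4 \cdot 9\right) 12 = 2601 - - 5 \left(-8 - 12 + 36\right) 12 = 2601 - \left(-5\right) 16 \cdot 12 = 2601 - \left(-80\right) 12 = 2601 - -960 = 2601 + 960 = 3561$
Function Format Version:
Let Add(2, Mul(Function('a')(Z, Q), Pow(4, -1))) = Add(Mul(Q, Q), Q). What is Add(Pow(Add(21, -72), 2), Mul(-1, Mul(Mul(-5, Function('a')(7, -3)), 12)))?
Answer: 3561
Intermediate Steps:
Function('a')(Z, Q) = Add(-8, Mul(4, Q), Mul(4, Pow(Q, 2))) (Function('a')(Z, Q) = Add(-8, Mul(4, Add(Mul(Q, Q), Q))) = Add(-8, Mul(4, Add(Pow(Q, 2), Q))) = Add(-8, Mul(4, Add(Q, Pow(Q, 2)))) = Add(-8, Add(Mul(4, Q), Mul(4, Pow(Q, 2)))) = Add(-8, Mul(4, Q), Mul(4, Pow(Q, 2))))
Add(Pow(Add(21, -72), 2), Mul(-1, Mul(Mul(-5, Function('a')(7, -3)), 12))) = Add(Pow(Add(21, -72), 2), Mul(-1, Mul(Mul(-5, Add(-8, Mul(4, -3), Mul(4, Pow(-3, 2)))), 12))) = Add(Pow(-51, 2), Mul(-1, Mul(Mul(-5, Add(-8, -12, Mul(4, 9))), 12))) = Add(2601, Mul(-1, Mul(Mul(-5, Add(-8, -12, 36)), 12))) = Add(2601, Mul(-1, Mul(Mul(-5, 16), 12))) = Add(2601, Mul(-1, Mul(-80, 12))) = Add(2601, Mul(-1, -960)) = Add(2601, 960) = 3561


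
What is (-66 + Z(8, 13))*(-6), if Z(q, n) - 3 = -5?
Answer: 408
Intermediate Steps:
Z(q, n) = -2 (Z(q, n) = 3 - 5 = -2)
(-66 + Z(8, 13))*(-6) = (-66 - 2)*(-6) = -68*(-6) = 408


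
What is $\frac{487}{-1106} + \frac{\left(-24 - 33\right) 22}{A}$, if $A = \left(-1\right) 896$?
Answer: $\frac{33949}{35392} \approx 0.95923$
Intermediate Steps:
$A = -896$
$\frac{487}{-1106} + \frac{\left(-24 - 33\right) 22}{A} = \frac{487}{-1106} + \frac{\left(-24 - 33\right) 22}{-896} = 487 \left(- \frac{1}{1106}\right) + \left(-57\right) 22 \left(- \frac{1}{896}\right) = - \frac{487}{1106} - - \frac{627}{448} = - \frac{487}{1106} + \frac{627}{448} = \frac{33949}{35392}$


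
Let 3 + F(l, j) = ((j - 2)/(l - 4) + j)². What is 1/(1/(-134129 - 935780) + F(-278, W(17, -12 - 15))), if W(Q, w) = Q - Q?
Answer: -21270860829/63811532459 ≈ -0.33334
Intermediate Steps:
W(Q, w) = 0
F(l, j) = -3 + (j + (-2 + j)/(-4 + l))² (F(l, j) = -3 + ((j - 2)/(l - 4) + j)² = -3 + ((-2 + j)/(-4 + l) + j)² = -3 + (j + (-2 + j)/(-4 + l))²)
1/(1/(-134129 - 935780) + F(-278, W(17, -12 - 15))) = 1/(1/(-134129 - 935780) + (-3 + (2 + 3*0 - 1*0*(-278))²/(-4 - 278)²)) = 1/(1/(-1069909) + (-3 + (2 + 0 + 0)²/(-282)²)) = 1/(-1/1069909 + (-3 + (1/79524)*2²)) = 1/(-1/1069909 + (-3 + (1/79524)*4)) = 1/(-1/1069909 + (-3 + 1/19881)) = 1/(-1/1069909 - 59642/19881) = 1/(-63811532459/21270860829) = -21270860829/63811532459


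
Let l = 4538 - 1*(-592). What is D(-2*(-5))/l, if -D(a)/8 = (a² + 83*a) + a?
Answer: -752/513 ≈ -1.4659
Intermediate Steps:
D(a) = -672*a - 8*a² (D(a) = -8*((a² + 83*a) + a) = -8*(a² + 84*a) = -672*a - 8*a²)
l = 5130 (l = 4538 + 592 = 5130)
D(-2*(-5))/l = -8*(-2*(-5))*(84 - 2*(-5))/5130 = -8*10*(84 + 10)*(1/5130) = -8*10*94*(1/5130) = -7520*1/5130 = -752/513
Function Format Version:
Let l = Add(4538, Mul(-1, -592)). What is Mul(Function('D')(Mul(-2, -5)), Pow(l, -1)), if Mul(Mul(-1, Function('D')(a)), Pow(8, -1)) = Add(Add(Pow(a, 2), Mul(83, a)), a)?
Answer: Rational(-752, 513) ≈ -1.4659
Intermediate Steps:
Function('D')(a) = Add(Mul(-672, a), Mul(-8, Pow(a, 2))) (Function('D')(a) = Mul(-8, Add(Add(Pow(a, 2), Mul(83, a)), a)) = Mul(-8, Add(Pow(a, 2), Mul(84, a))) = Add(Mul(-672, a), Mul(-8, Pow(a, 2))))
l = 5130 (l = Add(4538, 592) = 5130)
Mul(Function('D')(Mul(-2, -5)), Pow(l, -1)) = Mul(Mul(-8, Mul(-2, -5), Add(84, Mul(-2, -5))), Pow(5130, -1)) = Mul(Mul(-8, 10, Add(84, 10)), Rational(1, 5130)) = Mul(Mul(-8, 10, 94), Rational(1, 5130)) = Mul(-7520, Rational(1, 5130)) = Rational(-752, 513)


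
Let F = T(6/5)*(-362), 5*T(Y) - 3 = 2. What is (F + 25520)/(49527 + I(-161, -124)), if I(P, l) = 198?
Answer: 8386/16575 ≈ 0.50594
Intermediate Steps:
T(Y) = 1 (T(Y) = ⅗ + (⅕)*2 = ⅗ + ⅖ = 1)
F = -362 (F = 1*(-362) = -362)
(F + 25520)/(49527 + I(-161, -124)) = (-362 + 25520)/(49527 + 198) = 25158/49725 = 25158*(1/49725) = 8386/16575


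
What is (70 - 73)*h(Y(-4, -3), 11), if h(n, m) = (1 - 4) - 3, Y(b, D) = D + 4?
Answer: 18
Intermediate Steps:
Y(b, D) = 4 + D
h(n, m) = -6 (h(n, m) = -3 - 3 = -6)
(70 - 73)*h(Y(-4, -3), 11) = (70 - 73)*(-6) = -3*(-6) = 18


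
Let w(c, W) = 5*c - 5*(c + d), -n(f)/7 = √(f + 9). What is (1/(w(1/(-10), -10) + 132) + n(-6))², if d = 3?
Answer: 2012284/13689 - 14*√3/117 ≈ 146.79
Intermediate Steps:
n(f) = -7*√(9 + f) (n(f) = -7*√(f + 9) = -7*√(9 + f))
w(c, W) = -15 (w(c, W) = 5*c - 5*(c + 3) = 5*c - 5*(3 + c) = 5*c + (-15 - 5*c) = -15)
(1/(w(1/(-10), -10) + 132) + n(-6))² = (1/(-15 + 132) - 7*√(9 - 6))² = (1/117 - 7*√3)²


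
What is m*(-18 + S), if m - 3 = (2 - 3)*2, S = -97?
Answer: -115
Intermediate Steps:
m = 1 (m = 3 + (2 - 3)*2 = 3 - 1*2 = 3 - 2 = 1)
m*(-18 + S) = 1*(-18 - 97) = 1*(-115) = -115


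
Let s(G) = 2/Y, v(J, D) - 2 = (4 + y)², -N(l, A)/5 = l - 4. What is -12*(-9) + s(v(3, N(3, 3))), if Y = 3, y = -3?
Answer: 326/3 ≈ 108.67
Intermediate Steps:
N(l, A) = 20 - 5*l (N(l, A) = -5*(l - 4) = -5*(-4 + l) = 20 - 5*l)
v(J, D) = 3 (v(J, D) = 2 + (4 - 3)² = 2 + 1² = 2 + 1 = 3)
s(G) = ⅔ (s(G) = 2/3 = 2*(⅓) = ⅔)
-12*(-9) + s(v(3, N(3, 3))) = -12*(-9) + ⅔ = 108 + ⅔ = 326/3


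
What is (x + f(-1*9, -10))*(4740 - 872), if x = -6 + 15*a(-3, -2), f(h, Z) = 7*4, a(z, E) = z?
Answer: -88964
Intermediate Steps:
f(h, Z) = 28
x = -51 (x = -6 + 15*(-3) = -6 - 45 = -51)
(x + f(-1*9, -10))*(4740 - 872) = (-51 + 28)*(4740 - 872) = -23*3868 = -88964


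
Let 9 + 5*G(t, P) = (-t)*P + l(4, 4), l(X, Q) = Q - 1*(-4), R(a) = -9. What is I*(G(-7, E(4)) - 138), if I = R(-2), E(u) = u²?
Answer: 5211/5 ≈ 1042.2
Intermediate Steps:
I = -9
l(X, Q) = 4 + Q (l(X, Q) = Q + 4 = 4 + Q)
G(t, P) = -⅕ - P*t/5 (G(t, P) = -9/5 + ((-t)*P + (4 + 4))/5 = -9/5 + (-P*t + 8)/5 = -9/5 + (8 - P*t)/5 = -9/5 + (8/5 - P*t/5) = -⅕ - P*t/5)
I*(G(-7, E(4)) - 138) = -9*((-⅕ - ⅕*4²*(-7)) - 138) = -9*((-⅕ - ⅕*16*(-7)) - 138) = -9*((-⅕ + 112/5) - 138) = -9*(111/5 - 138) = -9*(-579/5) = 5211/5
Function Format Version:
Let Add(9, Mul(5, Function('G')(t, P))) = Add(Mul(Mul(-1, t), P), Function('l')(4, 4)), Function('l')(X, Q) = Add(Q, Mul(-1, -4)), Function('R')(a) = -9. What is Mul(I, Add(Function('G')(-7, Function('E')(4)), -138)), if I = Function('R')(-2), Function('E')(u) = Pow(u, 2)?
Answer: Rational(5211, 5) ≈ 1042.2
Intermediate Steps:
I = -9
Function('l')(X, Q) = Add(4, Q) (Function('l')(X, Q) = Add(Q, 4) = Add(4, Q))
Function('G')(t, P) = Add(Rational(-1, 5), Mul(Rational(-1, 5), P, t)) (Function('G')(t, P) = Add(Rational(-9, 5), Mul(Rational(1, 5), Add(Mul(Mul(-1, t), P), Add(4, 4)))) = Add(Rational(-9, 5), Mul(Rational(1, 5), Add(Mul(-1, P, t), 8))) = Add(Rational(-9, 5), Mul(Rational(1, 5), Add(8, Mul(-1, P, t)))) = Add(Rational(-9, 5), Add(Rational(8, 5), Mul(Rational(-1, 5), P, t))) = Add(Rational(-1, 5), Mul(Rational(-1, 5), P, t)))
Mul(I, Add(Function('G')(-7, Function('E')(4)), -138)) = Mul(-9, Add(Add(Rational(-1, 5), Mul(Rational(-1, 5), Pow(4, 2), -7)), -138)) = Mul(-9, Add(Add(Rational(-1, 5), Mul(Rational(-1, 5), 16, -7)), -138)) = Mul(-9, Add(Add(Rational(-1, 5), Rational(112, 5)), -138)) = Mul(-9, Add(Rational(111, 5), -138)) = Mul(-9, Rational(-579, 5)) = Rational(5211, 5)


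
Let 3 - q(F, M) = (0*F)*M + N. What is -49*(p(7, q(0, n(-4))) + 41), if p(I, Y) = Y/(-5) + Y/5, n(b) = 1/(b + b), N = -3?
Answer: -2009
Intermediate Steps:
n(b) = 1/(2*b)
q(F, M) = 6 (q(F, M) = 3 - ((0*F)*M - 3) = 3 - (0*M - 3) = 3 - (0 - 3) = 3 - 1*(-3) = 3 + 3 = 6)
p(I, Y) = 0 (p(I, Y) = Y*(-⅕) + Y*(⅕) = -Y/5 + Y/5 = 0)
-49*(p(7, q(0, n(-4))) + 41) = -49*(0 + 41) = -49*41 = -2009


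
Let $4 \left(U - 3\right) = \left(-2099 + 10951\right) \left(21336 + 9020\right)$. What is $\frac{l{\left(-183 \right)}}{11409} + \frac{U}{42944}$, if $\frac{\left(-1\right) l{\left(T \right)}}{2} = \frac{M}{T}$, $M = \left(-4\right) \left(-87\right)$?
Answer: $\frac{766432037207}{489948096} \approx 1564.3$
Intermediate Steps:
$M = 348$
$U = 67177831$ ($U = 3 + \frac{\left(-2099 + 10951\right) \left(21336 + 9020\right)}{4} = 3 + \frac{8852 \cdot 30356}{4} = 3 + \frac{1}{4} \cdot 268711312 = 3 + 67177828 = 67177831$)
$l{\left(T \right)} = - \frac{696}{T}$ ($l{\left(T \right)} = - 2 \frac{348}{T} = - \frac{696}{T}$)
$\frac{l{\left(-183 \right)}}{11409} + \frac{U}{42944} = \frac{\left(-696\right) \frac{1}{-183}}{11409} + \frac{67177831}{42944} = \left(-696\right) \left(- \frac{1}{183}\right) \frac{1}{11409} + 67177831 \cdot \frac{1}{42944} = \frac{232}{61} \cdot \frac{1}{11409} + \frac{67177831}{42944} = \frac{232}{695949} + \frac{67177831}{42944} = \frac{766432037207}{489948096}$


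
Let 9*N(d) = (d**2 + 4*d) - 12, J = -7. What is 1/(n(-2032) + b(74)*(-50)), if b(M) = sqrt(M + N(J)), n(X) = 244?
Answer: -61/31991 - 125*sqrt(3)/63982 ≈ -0.0052906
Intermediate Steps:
N(d) = -4/3 + d**2/9 + 4*d/9 (N(d) = ((d**2 + 4*d) - 12)/9 = (-12 + d**2 + 4*d)/9 = -4/3 + d**2/9 + 4*d/9)
b(M) = sqrt(1 + M) (b(M) = sqrt(M + (-4/3 + (1/9)*(-7)**2 + (4/9)*(-7))) = sqrt(M + (-4/3 + (1/9)*49 - 28/9)) = sqrt(M + (-4/3 + 49/9 - 28/9)) = sqrt(M + 1) = sqrt(1 + M))
1/(n(-2032) + b(74)*(-50)) = 1/(244 + sqrt(1 + 74)*(-50)) = 1/(244 + sqrt(75)*(-50)) = 1/(244 + (5*sqrt(3))*(-50)) = 1/(244 - 250*sqrt(3))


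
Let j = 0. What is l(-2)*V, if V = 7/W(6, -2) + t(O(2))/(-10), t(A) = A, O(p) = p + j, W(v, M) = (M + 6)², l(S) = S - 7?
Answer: -171/80 ≈ -2.1375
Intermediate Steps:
l(S) = -7 + S
W(v, M) = (6 + M)²
O(p) = p (O(p) = p + 0 = p)
V = 19/80 (V = 7/((6 - 2)²) + 2/(-10) = 7/(4²) + 2*(-⅒) = 7/16 - ⅕ = 19/80 ≈ 0.23750)
l(-2)*V = (-7 - 2)*(19/80) = -9*19/80 = -171/80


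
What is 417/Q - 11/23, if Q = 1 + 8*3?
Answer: 9316/575 ≈ 16.202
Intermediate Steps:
Q = 25 (Q = 1 + 24 = 25)
417/Q - 11/23 = 417/25 - 11/23 = 9316/575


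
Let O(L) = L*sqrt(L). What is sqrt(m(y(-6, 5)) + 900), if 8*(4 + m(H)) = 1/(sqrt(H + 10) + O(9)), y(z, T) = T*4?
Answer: sqrt(387074 + 14336*sqrt(30))/(4*sqrt(27 + sqrt(30))) ≈ 29.933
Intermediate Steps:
y(z, T) = 4*T
O(L) = L**(3/2)
m(H) = -4 + 1/(8*(27 + sqrt(10 + H))) (m(H) = -4 + 1/(8*(sqrt(H + 10) + 9**(3/2))) = -4 + 1/(8*(sqrt(10 + H) + 27)) = -4 + 1/(8*(27 + sqrt(10 + H))))
sqrt(m(y(-6, 5)) + 900) = sqrt((-863 - 32*sqrt(10 + 4*5))/(8*(27 + sqrt(10 + 4*5))) + 900) = sqrt((-863 - 32*sqrt(10 + 20))/(8*(27 + sqrt(10 + 20))) + 900) = sqrt((-863 - 32*sqrt(30))/(8*(27 + sqrt(30))) + 900) = sqrt(900 + (-863 - 32*sqrt(30))/(8*(27 + sqrt(30))))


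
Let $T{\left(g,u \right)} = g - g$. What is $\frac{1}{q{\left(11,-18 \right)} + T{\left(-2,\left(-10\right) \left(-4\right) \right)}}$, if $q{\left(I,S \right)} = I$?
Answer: $\frac{1}{11} \approx 0.090909$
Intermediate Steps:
$T{\left(g,u \right)} = 0$
$\frac{1}{q{\left(11,-18 \right)} + T{\left(-2,\left(-10\right) \left(-4\right) \right)}} = \frac{1}{11 + 0} = \frac{1}{11}$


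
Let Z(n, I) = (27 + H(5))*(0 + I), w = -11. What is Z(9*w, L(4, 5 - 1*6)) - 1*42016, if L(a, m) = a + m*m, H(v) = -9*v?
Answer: -42106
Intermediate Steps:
L(a, m) = a + m²
Z(n, I) = -18*I (Z(n, I) = (27 - 9*5)*(0 + I) = (27 - 45)*I = -18*I)
Z(9*w, L(4, 5 - 1*6)) - 1*42016 = -18*(4 + (5 - 1*6)²) - 1*42016 = -18*(4 + (5 - 6)²) - 42016 = -18*(4 + (-1)²) - 42016 = -18*(4 + 1) - 42016 = -18*5 - 42016 = -90 - 42016 = -42106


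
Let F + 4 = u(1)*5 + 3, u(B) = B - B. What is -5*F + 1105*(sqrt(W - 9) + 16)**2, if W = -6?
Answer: 266310 + 35360*I*sqrt(15) ≈ 2.6631e+5 + 1.3695e+5*I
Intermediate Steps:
u(B) = 0
F = -1 (F = -4 + (0*5 + 3) = -4 + (0 + 3) = -4 + 3 = -1)
-5*F + 1105*(sqrt(W - 9) + 16)**2 = -5*(-1) + 1105*(sqrt(-6 - 9) + 16)**2 = 5 + 1105*(sqrt(-15) + 16)**2 = 5 + 1105*(I*sqrt(15) + 16)**2 = 5 + 1105*(16 + I*sqrt(15))**2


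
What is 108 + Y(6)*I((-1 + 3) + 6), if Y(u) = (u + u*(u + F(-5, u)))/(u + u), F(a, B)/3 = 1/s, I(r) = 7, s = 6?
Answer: 537/4 ≈ 134.25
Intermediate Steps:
F(a, B) = 1/2 (F(a, B) = 3/6 = 3*(1/6) = 1/2)
Y(u) = (u + u*(1/2 + u))/(2*u) (Y(u) = (u + u*(u + 1/2))/(u + u) = (u + u*(1/2 + u))/((2*u)) = (u + u*(1/2 + u))*(1/(2*u)) = (u + u*(1/2 + u))/(2*u))
108 + Y(6)*I((-1 + 3) + 6) = 108 + (3/4 + (1/2)*6)*7 = 108 + (3/4 + 3)*7 = 108 + (15/4)*7 = 108 + 105/4 = 537/4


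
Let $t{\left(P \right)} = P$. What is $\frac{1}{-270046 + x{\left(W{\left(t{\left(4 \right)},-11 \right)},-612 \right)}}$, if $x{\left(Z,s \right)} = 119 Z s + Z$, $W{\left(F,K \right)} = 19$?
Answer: $- \frac{1}{1653759} \approx -6.0468 \cdot 10^{-7}$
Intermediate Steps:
$x{\left(Z,s \right)} = Z + 119 Z s$ ($x{\left(Z,s \right)} = 119 Z s + Z = Z + 119 Z s$)
$\frac{1}{-270046 + x{\left(W{\left(t{\left(4 \right)},-11 \right)},-612 \right)}} = \frac{1}{-270046 + 19 \left(1 + 119 \left(-612\right)\right)} = \frac{1}{-270046 + 19 \left(1 - 72828\right)} = \frac{1}{-270046 + 19 \left(-72827\right)} = \frac{1}{-270046 - 1383713} = \frac{1}{-1653759} = - \frac{1}{1653759}$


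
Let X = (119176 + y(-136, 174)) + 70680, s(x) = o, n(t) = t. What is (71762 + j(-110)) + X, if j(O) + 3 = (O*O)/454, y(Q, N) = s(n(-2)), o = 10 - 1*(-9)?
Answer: 59396968/227 ≈ 2.6166e+5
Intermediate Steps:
o = 19 (o = 10 + 9 = 19)
s(x) = 19
y(Q, N) = 19
j(O) = -3 + O²/454 (j(O) = -3 + (O*O)/454 = -3 + O²*(1/454) = -3 + O²/454)
X = 189875 (X = (119176 + 19) + 70680 = 119195 + 70680 = 189875)
(71762 + j(-110)) + X = (71762 + (-3 + (1/454)*(-110)²)) + 189875 = (71762 + (-3 + (1/454)*12100)) + 189875 = (71762 + (-3 + 6050/227)) + 189875 = (71762 + 5369/227) + 189875 = 16295343/227 + 189875 = 59396968/227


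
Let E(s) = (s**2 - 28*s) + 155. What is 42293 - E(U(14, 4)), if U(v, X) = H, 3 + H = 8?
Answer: 42253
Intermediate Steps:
H = 5 (H = -3 + 8 = 5)
U(v, X) = 5
E(s) = 155 + s**2 - 28*s
42293 - E(U(14, 4)) = 42293 - (155 + 5**2 - 28*5) = 42293 - (155 + 25 - 140) = 42293 - 1*40 = 42293 - 40 = 42253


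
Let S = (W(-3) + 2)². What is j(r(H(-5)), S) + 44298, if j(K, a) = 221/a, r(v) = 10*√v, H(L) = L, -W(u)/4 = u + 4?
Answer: 177413/4 ≈ 44353.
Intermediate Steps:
W(u) = -16 - 4*u (W(u) = -4*(u + 4) = -4*(4 + u) = -16 - 4*u)
S = 4 (S = ((-16 - 4*(-3)) + 2)² = ((-16 + 12) + 2)² = (-4 + 2)² = (-2)² = 4)
j(r(H(-5)), S) + 44298 = 221/4 + 44298 = 177413/4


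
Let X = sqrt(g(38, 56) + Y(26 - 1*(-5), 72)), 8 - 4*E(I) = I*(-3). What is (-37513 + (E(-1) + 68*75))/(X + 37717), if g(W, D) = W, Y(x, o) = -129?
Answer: -4889895899/5690288720 + 129647*I*sqrt(91)/5690288720 ≈ -0.85934 + 0.00021734*I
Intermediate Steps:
E(I) = 2 + 3*I/4 (E(I) = 2 - I*(-3)/4 = 2 - (-3)*I/4 = 2 + 3*I/4)
X = I*sqrt(91) (X = sqrt(38 - 129) = sqrt(-91) = I*sqrt(91) ≈ 9.5394*I)
(-37513 + (E(-1) + 68*75))/(X + 37717) = (-37513 + ((2 + (3/4)*(-1)) + 68*75))/(I*sqrt(91) + 37717) = (-37513 + ((2 - 3/4) + 5100))/(37717 + I*sqrt(91)) = (-37513 + (5/4 + 5100))/(37717 + I*sqrt(91)) = (-37513 + 20405/4)/(37717 + I*sqrt(91)) = -129647/(4*(37717 + I*sqrt(91)))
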